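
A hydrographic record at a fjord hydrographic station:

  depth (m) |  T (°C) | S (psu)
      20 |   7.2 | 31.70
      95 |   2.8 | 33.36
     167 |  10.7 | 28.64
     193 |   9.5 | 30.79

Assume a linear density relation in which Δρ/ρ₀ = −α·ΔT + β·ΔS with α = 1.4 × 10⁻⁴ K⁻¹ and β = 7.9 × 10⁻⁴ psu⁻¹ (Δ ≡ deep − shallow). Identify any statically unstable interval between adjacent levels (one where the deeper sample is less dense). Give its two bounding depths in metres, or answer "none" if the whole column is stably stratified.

95–167 m

Evaluate Δρ/ρ₀ = −αΔT + βΔS across each adjacent pair:
  20–95 m: −αΔT+βΔS = −(1.4 × 10⁻⁴)(-4.4)+(7.9 × 10⁻⁴)(+1.66) = 1.9 × 10⁻³ → stable
  95–167 m: −αΔT+βΔS = −(1.4 × 10⁻⁴)(+7.9)+(7.9 × 10⁻⁴)(-4.72) = -4.8 × 10⁻³ → UNSTABLE
  167–193 m: −αΔT+βΔS = −(1.4 × 10⁻⁴)(-1.2)+(7.9 × 10⁻⁴)(+2.15) = 1.9 × 10⁻³ → stable
The 95–167 m interval has Δρ < 0: lighter water underlies denser water.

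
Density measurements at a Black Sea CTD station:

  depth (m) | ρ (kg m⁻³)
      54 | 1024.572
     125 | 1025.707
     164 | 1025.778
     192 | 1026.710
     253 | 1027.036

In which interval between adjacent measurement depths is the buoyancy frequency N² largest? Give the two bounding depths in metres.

164–192 m

Compute the density gradient over each adjacent pair:
  54–125 m: Δρ/Δz = 1.135/71 = 0.016 kg m⁻⁴
  125–164 m: Δρ/Δz = 0.071/39 = 1.8 × 10⁻³ kg m⁻⁴
  164–192 m: Δρ/Δz = 0.932/28 = 0.033 kg m⁻⁴
  192–253 m: Δρ/Δz = 0.326/61 = 5.3 × 10⁻³ kg m⁻⁴
The largest gradient is in the 164–192 m interval — the pycnocline.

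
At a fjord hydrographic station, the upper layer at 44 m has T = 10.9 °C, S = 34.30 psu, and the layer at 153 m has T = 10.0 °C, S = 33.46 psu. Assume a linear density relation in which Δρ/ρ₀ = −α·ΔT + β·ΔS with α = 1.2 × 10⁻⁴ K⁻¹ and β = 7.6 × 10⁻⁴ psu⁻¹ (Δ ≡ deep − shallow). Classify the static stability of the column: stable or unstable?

ΔT = 10.0 − 10.9 = -0.9 K and ΔS = 33.46 − 34.30 = -0.84 psu (deep − shallow).
−αΔT = 1.08 × 10⁻⁴; βΔS = -6.384 × 10⁻⁴; sum Δρ/ρ₀ = -5.304 × 10⁻⁴.
Δρ/ρ₀ < 0, so Δρ < 0: deeper water is lighter → statically unstable; the column would overturn.

unstable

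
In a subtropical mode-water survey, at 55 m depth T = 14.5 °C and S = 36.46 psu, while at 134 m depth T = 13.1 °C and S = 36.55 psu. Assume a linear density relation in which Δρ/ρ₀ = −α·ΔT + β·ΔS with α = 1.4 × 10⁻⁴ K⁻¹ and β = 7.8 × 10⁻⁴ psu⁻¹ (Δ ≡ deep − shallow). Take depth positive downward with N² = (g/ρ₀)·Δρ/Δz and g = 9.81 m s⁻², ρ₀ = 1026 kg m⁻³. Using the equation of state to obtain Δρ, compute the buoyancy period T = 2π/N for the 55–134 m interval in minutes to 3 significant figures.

18.2 min

ΔT = -1.4 K, ΔS = +0.09 psu (deep − shallow).
Δρ/ρ₀ = −αΔT + βΔS = 1.96 × 10⁻⁴ + 7.02 × 10⁻⁵ = 2.662 × 10⁻⁴, so Δρ ≈ 0.2731 kg m⁻³.
N² = (g/ρ₀)·Δρ/Δz = g·(Δρ/ρ₀)/Δz = 9.81 × 2.662 × 10⁻⁴ / 79 = 3.3056 × 10⁻⁵ s⁻².
N = √(3.3056 × 10⁻⁵) = 5.7494 × 10⁻³ rad s⁻¹ → T = 2π/N = 1.0928 × 10³ s = 18.213 min ≈ 18.2 min.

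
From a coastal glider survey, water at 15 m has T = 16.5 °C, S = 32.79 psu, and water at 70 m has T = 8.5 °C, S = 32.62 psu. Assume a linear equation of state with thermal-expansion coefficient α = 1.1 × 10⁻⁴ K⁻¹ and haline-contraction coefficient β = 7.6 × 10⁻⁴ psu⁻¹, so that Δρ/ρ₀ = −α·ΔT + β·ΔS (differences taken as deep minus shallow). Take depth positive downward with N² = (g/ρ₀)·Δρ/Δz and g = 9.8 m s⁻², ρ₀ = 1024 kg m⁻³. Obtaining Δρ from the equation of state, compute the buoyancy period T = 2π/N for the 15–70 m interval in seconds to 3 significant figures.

543 s

ΔT = -8.0 K, ΔS = -0.17 psu (deep − shallow).
Δρ/ρ₀ = −αΔT + βΔS = 8.80 × 10⁻⁴ − 1.292 × 10⁻⁴ = 7.508 × 10⁻⁴, so Δρ ≈ 0.7688 kg m⁻³.
N² = (g/ρ₀)·Δρ/Δz = g·(Δρ/ρ₀)/Δz = 9.8 × 7.508 × 10⁻⁴ / 55 = 1.3378 × 10⁻⁴ s⁻².
N = √(1.3378 × 10⁻⁴) = 0.011566 rad s⁻¹ → T = 2π/N = 543.25 s ≈ 543 s.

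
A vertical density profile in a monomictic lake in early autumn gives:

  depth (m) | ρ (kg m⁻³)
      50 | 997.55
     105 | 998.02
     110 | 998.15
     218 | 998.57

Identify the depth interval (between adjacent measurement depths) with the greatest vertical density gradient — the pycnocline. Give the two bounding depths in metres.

Compute the density gradient over each adjacent pair:
  50–105 m: Δρ/Δz = 0.47/55 = 8.5 × 10⁻³ kg m⁻⁴
  105–110 m: Δρ/Δz = 0.13/5 = 0.026 kg m⁻⁴
  110–218 m: Δρ/Δz = 0.42/108 = 3.9 × 10⁻³ kg m⁻⁴
The largest gradient is in the 105–110 m interval — the pycnocline.

105–110 m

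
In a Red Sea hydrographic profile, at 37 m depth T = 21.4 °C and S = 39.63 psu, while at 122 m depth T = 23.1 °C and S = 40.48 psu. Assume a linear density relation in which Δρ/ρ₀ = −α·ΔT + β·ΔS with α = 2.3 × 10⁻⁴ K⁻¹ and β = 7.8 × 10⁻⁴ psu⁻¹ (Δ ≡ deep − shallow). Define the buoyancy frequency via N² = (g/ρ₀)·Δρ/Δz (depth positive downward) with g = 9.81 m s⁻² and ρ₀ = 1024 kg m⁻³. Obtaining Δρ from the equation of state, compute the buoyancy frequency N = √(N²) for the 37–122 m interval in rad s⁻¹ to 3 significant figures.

ΔT = +1.7 K, ΔS = +0.85 psu (deep − shallow).
Δρ/ρ₀ = −αΔT + βΔS = -3.91 × 10⁻⁴ + 6.63 × 10⁻⁴ = 2.72 × 10⁻⁴, so Δρ ≈ 0.2785 kg m⁻³.
N² = (g/ρ₀)·Δρ/Δz = g·(Δρ/ρ₀)/Δz = 9.81 × 2.72 × 10⁻⁴ / 85 = 3.1392 × 10⁻⁵ s⁻².
N = √(3.1392 × 10⁻⁵) = 5.6029 × 10⁻³ rad s⁻¹ ≈ 5.60 × 10⁻³ rad s⁻¹.

5.60 × 10⁻³ rad s⁻¹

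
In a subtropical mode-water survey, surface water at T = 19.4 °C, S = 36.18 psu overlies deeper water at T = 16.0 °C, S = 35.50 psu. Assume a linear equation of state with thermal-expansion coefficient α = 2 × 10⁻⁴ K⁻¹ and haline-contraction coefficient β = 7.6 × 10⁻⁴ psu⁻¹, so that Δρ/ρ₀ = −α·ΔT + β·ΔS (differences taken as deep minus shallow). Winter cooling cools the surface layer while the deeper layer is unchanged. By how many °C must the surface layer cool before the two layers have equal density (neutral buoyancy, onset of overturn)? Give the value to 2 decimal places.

Neutral buoyancy requires Δρ = 0, i.e. −α(T_deep − T_surf′) + β(S_deep − S_surf) = 0.
T_surf′ = T_deep − (β/α)·ΔS = 16.0 − (7.6 × 10⁻⁴/2 × 10⁻⁴)·(-0.68) = 18.5840 °C.
Cooling required: 19.4 − (18.5840) = 0.8160 °C.

0.82 °C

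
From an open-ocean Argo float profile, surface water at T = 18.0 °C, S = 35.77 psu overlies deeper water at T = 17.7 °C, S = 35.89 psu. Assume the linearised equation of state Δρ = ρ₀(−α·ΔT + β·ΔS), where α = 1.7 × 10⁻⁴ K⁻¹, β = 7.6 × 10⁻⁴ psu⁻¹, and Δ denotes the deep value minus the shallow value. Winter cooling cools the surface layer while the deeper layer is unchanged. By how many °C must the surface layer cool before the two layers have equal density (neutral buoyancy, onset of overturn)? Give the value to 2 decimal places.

0.84 °C

Neutral buoyancy requires Δρ = 0, i.e. −α(T_deep − T_surf′) + β(S_deep − S_surf) = 0.
T_surf′ = T_deep − (β/α)·ΔS = 17.7 − (7.6 × 10⁻⁴/1.7 × 10⁻⁴)·(+0.12) = 17.1635 °C.
Cooling required: 18.0 − (17.1635) = 0.8365 °C.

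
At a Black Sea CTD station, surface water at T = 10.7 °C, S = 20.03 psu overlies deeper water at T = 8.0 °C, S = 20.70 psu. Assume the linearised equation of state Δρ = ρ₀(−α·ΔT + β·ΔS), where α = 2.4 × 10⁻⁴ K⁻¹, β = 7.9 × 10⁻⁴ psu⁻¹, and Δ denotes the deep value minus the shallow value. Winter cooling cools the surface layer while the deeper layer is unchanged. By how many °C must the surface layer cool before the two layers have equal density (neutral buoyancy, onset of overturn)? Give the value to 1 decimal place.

4.9 °C

Neutral buoyancy requires Δρ = 0, i.e. −α(T_deep − T_surf′) + β(S_deep − S_surf) = 0.
T_surf′ = T_deep − (β/α)·ΔS = 8.0 − (7.9 × 10⁻⁴/2.4 × 10⁻⁴)·(+0.67) = 5.795 °C.
Cooling required: 10.7 − (5.795) = 4.905 °C.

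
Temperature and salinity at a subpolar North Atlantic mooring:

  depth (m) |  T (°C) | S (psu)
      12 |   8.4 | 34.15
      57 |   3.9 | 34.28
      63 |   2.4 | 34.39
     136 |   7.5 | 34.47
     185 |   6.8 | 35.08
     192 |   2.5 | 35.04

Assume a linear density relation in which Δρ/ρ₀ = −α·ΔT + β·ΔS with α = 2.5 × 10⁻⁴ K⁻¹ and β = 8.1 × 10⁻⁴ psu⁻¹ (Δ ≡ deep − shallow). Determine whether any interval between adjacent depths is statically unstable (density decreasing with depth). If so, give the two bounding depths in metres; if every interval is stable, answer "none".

Evaluate Δρ/ρ₀ = −αΔT + βΔS across each adjacent pair:
  12–57 m: −αΔT+βΔS = −(2.5 × 10⁻⁴)(-4.5)+(8.1 × 10⁻⁴)(+0.13) = 1.2 × 10⁻³ → stable
  57–63 m: −αΔT+βΔS = −(2.5 × 10⁻⁴)(-1.5)+(8.1 × 10⁻⁴)(+0.11) = 4.6 × 10⁻⁴ → stable
  63–136 m: −αΔT+βΔS = −(2.5 × 10⁻⁴)(+5.1)+(8.1 × 10⁻⁴)(+0.08) = -1.2 × 10⁻³ → UNSTABLE
  136–185 m: −αΔT+βΔS = −(2.5 × 10⁻⁴)(-0.7)+(8.1 × 10⁻⁴)(+0.61) = 6.7 × 10⁻⁴ → stable
  185–192 m: −αΔT+βΔS = −(2.5 × 10⁻⁴)(-4.3)+(8.1 × 10⁻⁴)(-0.04) = 1.0 × 10⁻³ → stable
The 63–136 m interval has Δρ < 0: lighter water underlies denser water.

63–136 m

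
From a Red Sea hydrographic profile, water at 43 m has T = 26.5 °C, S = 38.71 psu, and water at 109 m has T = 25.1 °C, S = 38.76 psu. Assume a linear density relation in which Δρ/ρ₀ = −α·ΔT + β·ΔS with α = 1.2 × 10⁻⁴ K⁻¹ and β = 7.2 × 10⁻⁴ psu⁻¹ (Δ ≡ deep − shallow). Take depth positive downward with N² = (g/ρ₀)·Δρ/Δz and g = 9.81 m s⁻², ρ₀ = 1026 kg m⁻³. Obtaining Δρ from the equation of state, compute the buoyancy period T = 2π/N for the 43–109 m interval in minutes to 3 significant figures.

ΔT = -1.4 K, ΔS = +0.05 psu (deep − shallow).
Δρ/ρ₀ = −αΔT + βΔS = 1.68 × 10⁻⁴ + 3.60 × 10⁻⁵ = 2.04 × 10⁻⁴, so Δρ ≈ 0.2093 kg m⁻³.
N² = (g/ρ₀)·Δρ/Δz = g·(Δρ/ρ₀)/Δz = 9.81 × 2.04 × 10⁻⁴ / 66 = 3.0322 × 10⁻⁵ s⁻².
N = √(3.0322 × 10⁻⁵) = 5.5065 × 10⁻³ rad s⁻¹ → T = 2π/N = 1.1410 × 10³ s = 19.017 min ≈ 19.0 min.

19.0 min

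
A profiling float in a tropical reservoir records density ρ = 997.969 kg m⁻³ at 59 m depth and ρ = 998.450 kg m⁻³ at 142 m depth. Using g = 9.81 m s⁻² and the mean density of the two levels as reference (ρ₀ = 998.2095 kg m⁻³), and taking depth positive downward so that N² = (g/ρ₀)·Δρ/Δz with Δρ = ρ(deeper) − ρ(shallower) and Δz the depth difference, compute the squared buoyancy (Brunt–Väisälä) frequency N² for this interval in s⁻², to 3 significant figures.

Δρ = 998.450 − 997.969 = 0.481 kg m⁻³ over Δz = 142 − 59 = 83 m.
N² = (9.81/998.2095) × (0.481/83) = 5.6953 × 10⁻⁵ s⁻² ≈ 5.70 × 10⁻⁵ s⁻².
N² > 0, so the interval is statically stable.

5.70 × 10⁻⁵ s⁻²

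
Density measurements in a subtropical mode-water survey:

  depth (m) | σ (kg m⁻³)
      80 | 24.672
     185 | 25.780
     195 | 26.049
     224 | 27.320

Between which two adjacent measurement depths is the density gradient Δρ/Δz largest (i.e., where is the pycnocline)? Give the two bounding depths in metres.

Compute the density gradient over each adjacent pair:
  80–185 m: Δρ/Δz = 1.108/105 = 0.011 kg m⁻⁴
  185–195 m: Δρ/Δz = 0.269/10 = 0.027 kg m⁻⁴
  195–224 m: Δρ/Δz = 1.271/29 = 0.044 kg m⁻⁴
The largest gradient is in the 195–224 m interval — the pycnocline.

195–224 m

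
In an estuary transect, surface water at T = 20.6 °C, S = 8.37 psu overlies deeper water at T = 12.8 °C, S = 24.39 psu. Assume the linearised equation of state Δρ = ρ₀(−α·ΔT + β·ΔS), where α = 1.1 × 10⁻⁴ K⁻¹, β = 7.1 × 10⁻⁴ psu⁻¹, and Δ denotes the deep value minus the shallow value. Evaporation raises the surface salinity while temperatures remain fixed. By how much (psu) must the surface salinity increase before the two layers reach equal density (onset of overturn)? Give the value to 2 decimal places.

Neutral buoyancy requires −α(T_deep − T_surf) + β(S_deep − S_surf′) = 0.
S_surf′ = S_deep − (α/β)·ΔT = 24.39 − (1.1 × 10⁻⁴/7.1 × 10⁻⁴)·(-7.8) = 25.5985 psu.
Increase required: 25.5985 − 8.37 = 17.2285 psu.

17.23 psu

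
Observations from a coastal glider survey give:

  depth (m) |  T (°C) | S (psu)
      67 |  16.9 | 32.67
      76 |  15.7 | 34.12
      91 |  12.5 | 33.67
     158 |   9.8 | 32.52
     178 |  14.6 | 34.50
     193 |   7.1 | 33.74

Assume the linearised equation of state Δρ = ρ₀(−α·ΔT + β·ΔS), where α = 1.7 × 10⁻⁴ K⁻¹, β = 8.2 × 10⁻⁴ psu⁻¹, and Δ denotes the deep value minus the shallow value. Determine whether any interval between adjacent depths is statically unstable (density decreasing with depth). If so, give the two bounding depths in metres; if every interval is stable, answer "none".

91–158 m

Evaluate Δρ/ρ₀ = −αΔT + βΔS across each adjacent pair:
  67–76 m: −αΔT+βΔS = −(1.7 × 10⁻⁴)(-1.2)+(8.2 × 10⁻⁴)(+1.45) = 1.4 × 10⁻³ → stable
  76–91 m: −αΔT+βΔS = −(1.7 × 10⁻⁴)(-3.2)+(8.2 × 10⁻⁴)(-0.45) = 1.8 × 10⁻⁴ → stable
  91–158 m: −αΔT+βΔS = −(1.7 × 10⁻⁴)(-2.7)+(8.2 × 10⁻⁴)(-1.15) = -4.8 × 10⁻⁴ → UNSTABLE
  158–178 m: −αΔT+βΔS = −(1.7 × 10⁻⁴)(+4.8)+(8.2 × 10⁻⁴)(+1.98) = 8.1 × 10⁻⁴ → stable
  178–193 m: −αΔT+βΔS = −(1.7 × 10⁻⁴)(-7.5)+(8.2 × 10⁻⁴)(-0.76) = 6.5 × 10⁻⁴ → stable
The 91–158 m interval has Δρ < 0: lighter water underlies denser water.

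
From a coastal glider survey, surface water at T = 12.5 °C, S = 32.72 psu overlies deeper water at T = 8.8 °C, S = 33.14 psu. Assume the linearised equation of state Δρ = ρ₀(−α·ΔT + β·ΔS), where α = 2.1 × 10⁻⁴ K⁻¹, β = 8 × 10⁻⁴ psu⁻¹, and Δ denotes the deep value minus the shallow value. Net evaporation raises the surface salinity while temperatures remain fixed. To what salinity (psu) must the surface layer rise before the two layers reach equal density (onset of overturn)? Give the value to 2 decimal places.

Neutral buoyancy requires −α(T_deep − T_surf) + β(S_deep − S_surf′) = 0.
S_surf′ = S_deep − (α/β)·ΔT = 33.14 − (2.1 × 10⁻⁴/8 × 10⁻⁴)·(-3.7) = 34.1112 psu.
Increase required: 34.1112 − 32.72 = 1.3912 psu.

34.11 psu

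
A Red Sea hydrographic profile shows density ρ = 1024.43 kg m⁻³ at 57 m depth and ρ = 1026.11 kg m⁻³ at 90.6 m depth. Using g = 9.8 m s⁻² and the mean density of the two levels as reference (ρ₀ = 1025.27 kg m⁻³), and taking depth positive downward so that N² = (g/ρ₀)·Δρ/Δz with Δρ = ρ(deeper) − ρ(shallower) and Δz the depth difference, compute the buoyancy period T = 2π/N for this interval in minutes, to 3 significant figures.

4.79 min

Δρ = 1026.11 − 1024.43 = 1.68 kg m⁻³ over Δz = 90.6 − 57 = 33.6 m.
N² = (9.8/1025.27) × (1.68/33.6) = 4.7792 × 10⁻⁴ s⁻².
N = √(4.7792 × 10⁻⁴) = 0.021861 rad s⁻¹, so T = 2π/N = 287.42 s = 4.7903 min ≈ 4.79 min.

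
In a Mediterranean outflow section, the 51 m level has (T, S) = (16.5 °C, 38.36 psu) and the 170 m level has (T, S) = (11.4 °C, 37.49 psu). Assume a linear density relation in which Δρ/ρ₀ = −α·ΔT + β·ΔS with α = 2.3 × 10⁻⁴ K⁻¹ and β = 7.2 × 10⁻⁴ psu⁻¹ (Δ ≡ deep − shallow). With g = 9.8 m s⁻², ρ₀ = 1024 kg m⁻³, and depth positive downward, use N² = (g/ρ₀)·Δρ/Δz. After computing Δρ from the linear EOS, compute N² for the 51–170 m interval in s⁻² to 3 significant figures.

4.50 × 10⁻⁵ s⁻²

ΔT = -5.1 K, ΔS = -0.87 psu (deep − shallow).
Δρ/ρ₀ = −αΔT + βΔS = 1.173 × 10⁻³ − 6.264 × 10⁻⁴ = 5.466 × 10⁻⁴, so Δρ ≈ 0.5597 kg m⁻³.
N² = (g/ρ₀)·Δρ/Δz = g·(Δρ/ρ₀)/Δz = 9.8 × 5.466 × 10⁻⁴ / 119 = 4.5014 × 10⁻⁵ s⁻² ≈ 4.50 × 10⁻⁵ s⁻².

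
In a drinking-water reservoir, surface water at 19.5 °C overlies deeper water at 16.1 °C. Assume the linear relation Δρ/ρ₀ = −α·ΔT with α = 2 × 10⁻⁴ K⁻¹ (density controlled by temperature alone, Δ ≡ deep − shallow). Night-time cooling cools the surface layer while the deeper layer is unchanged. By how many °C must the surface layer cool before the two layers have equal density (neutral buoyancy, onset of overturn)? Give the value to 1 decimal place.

With temperature the only control, equal density requires T_surf′ = T_deep.
T_surf′ = 16.1 °C.
Cooling required: 19.5 − 16.1 = 3.4 °C.

3.4 °C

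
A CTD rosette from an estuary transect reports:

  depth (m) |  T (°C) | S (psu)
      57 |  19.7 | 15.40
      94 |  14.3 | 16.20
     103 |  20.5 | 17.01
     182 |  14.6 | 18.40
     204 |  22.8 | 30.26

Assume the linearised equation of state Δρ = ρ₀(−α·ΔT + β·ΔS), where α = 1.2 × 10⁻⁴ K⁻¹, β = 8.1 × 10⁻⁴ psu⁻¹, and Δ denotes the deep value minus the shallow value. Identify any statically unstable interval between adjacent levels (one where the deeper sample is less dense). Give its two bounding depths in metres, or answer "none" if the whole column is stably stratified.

94–103 m

Evaluate Δρ/ρ₀ = −αΔT + βΔS across each adjacent pair:
  57–94 m: −αΔT+βΔS = −(1.2 × 10⁻⁴)(-5.4)+(8.1 × 10⁻⁴)(+0.80) = 1.3 × 10⁻³ → stable
  94–103 m: −αΔT+βΔS = −(1.2 × 10⁻⁴)(+6.2)+(8.1 × 10⁻⁴)(+0.81) = -8.8 × 10⁻⁵ → UNSTABLE
  103–182 m: −αΔT+βΔS = −(1.2 × 10⁻⁴)(-5.9)+(8.1 × 10⁻⁴)(+1.39) = 1.8 × 10⁻³ → stable
  182–204 m: −αΔT+βΔS = −(1.2 × 10⁻⁴)(+8.2)+(8.1 × 10⁻⁴)(+11.86) = 8.6 × 10⁻³ → stable
The 94–103 m interval has Δρ < 0: lighter water underlies denser water.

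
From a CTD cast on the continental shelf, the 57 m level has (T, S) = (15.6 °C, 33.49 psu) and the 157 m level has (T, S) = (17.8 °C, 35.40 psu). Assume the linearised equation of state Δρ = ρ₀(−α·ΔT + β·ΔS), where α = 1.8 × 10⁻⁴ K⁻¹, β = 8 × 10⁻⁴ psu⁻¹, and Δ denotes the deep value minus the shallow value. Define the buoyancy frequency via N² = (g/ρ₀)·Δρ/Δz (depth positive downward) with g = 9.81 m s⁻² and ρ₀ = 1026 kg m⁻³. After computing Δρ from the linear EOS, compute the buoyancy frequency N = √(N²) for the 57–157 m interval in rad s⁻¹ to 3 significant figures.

0.0105 rad s⁻¹

ΔT = +2.2 K, ΔS = +1.91 psu (deep − shallow).
Δρ/ρ₀ = −αΔT + βΔS = -3.96 × 10⁻⁴ + 1.528 × 10⁻³ = 1.132 × 10⁻³, so Δρ ≈ 1.161 kg m⁻³.
N² = (g/ρ₀)·Δρ/Δz = g·(Δρ/ρ₀)/Δz = 9.81 × 1.132 × 10⁻³ / 100 = 1.1105 × 10⁻⁴ s⁻².
N = √(1.1105 × 10⁻⁴) = 0.010538 rad s⁻¹ ≈ 0.0105 rad s⁻¹.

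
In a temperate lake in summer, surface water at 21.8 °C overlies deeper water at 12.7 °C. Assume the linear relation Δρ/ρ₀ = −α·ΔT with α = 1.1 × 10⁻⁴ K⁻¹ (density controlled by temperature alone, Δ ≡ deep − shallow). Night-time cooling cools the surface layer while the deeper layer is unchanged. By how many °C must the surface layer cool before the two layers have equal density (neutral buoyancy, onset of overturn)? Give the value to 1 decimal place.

With temperature the only control, equal density requires T_surf′ = T_deep.
T_surf′ = 12.7 °C.
Cooling required: 21.8 − 12.7 = 9.1 °C.

9.1 °C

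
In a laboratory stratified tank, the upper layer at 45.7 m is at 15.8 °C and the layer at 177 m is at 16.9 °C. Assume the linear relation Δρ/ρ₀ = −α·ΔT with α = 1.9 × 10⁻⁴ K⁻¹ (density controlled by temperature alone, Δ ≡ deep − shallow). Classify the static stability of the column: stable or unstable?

ΔT = 16.9 − 15.8 = +1.1 K, so Δρ/ρ₀ = −αΔT = -2.09 × 10⁻⁴.
Δρ/ρ₀ < 0, so Δρ < 0: deeper water is lighter → statically unstable; the column would overturn.

unstable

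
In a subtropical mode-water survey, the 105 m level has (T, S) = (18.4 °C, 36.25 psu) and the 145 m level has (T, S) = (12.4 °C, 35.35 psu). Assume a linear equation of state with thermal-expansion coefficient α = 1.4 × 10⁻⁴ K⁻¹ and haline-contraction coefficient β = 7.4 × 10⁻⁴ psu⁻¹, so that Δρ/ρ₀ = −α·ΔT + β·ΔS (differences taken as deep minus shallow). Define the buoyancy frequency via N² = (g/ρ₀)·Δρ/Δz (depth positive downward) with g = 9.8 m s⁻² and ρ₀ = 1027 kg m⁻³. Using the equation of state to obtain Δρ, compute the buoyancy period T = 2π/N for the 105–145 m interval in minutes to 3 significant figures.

16.0 min

ΔT = -6.0 K, ΔS = -0.90 psu (deep − shallow).
Δρ/ρ₀ = −αΔT + βΔS = 8.40 × 10⁻⁴ − 6.66 × 10⁻⁴ = 1.74 × 10⁻⁴, so Δρ ≈ 0.1787 kg m⁻³.
N² = (g/ρ₀)·Δρ/Δz = g·(Δρ/ρ₀)/Δz = 9.8 × 1.74 × 10⁻⁴ / 40 = 4.2630 × 10⁻⁵ s⁻².
N = √(4.2630 × 10⁻⁵) = 6.5292 × 10⁻³ rad s⁻¹ → T = 2π/N = 962.32 s = 16.039 min ≈ 16.0 min.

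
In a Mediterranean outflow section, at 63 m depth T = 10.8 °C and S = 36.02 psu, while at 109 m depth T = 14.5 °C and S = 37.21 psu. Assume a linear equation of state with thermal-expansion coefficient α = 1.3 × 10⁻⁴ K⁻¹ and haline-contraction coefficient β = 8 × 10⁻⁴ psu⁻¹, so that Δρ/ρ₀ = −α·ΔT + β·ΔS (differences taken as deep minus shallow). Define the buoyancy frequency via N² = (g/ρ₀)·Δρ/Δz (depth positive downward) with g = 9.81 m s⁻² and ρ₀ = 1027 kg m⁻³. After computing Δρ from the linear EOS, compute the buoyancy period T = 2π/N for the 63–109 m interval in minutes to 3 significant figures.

ΔT = +3.7 K, ΔS = +1.19 psu (deep − shallow).
Δρ/ρ₀ = −αΔT + βΔS = -4.81 × 10⁻⁴ + 9.52 × 10⁻⁴ = 4.71 × 10⁻⁴, so Δρ ≈ 0.4837 kg m⁻³.
N² = (g/ρ₀)·Δρ/Δz = g·(Δρ/ρ₀)/Δz = 9.81 × 4.71 × 10⁻⁴ / 46 = 1.0045 × 10⁻⁴ s⁻².
N = √(1.0045 × 10⁻⁴) = 0.010022 rad s⁻¹ → T = 2π/N = 626.94 s = 10.449 min ≈ 10.4 min.

10.4 min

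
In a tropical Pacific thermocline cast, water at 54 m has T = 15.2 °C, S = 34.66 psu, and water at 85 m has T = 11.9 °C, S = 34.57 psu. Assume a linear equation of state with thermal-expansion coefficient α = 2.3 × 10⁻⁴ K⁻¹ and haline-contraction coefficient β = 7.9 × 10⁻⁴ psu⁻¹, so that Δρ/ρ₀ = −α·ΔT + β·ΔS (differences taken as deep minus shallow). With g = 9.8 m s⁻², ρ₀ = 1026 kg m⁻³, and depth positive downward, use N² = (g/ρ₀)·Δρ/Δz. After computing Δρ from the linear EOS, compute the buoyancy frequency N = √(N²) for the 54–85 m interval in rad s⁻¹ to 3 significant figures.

0.0147 rad s⁻¹

ΔT = -3.3 K, ΔS = -0.09 psu (deep − shallow).
Δρ/ρ₀ = −αΔT + βΔS = 7.59 × 10⁻⁴ − 7.11 × 10⁻⁵ = 6.879 × 10⁻⁴, so Δρ ≈ 0.7058 kg m⁻³.
N² = (g/ρ₀)·Δρ/Δz = g·(Δρ/ρ₀)/Δz = 9.8 × 6.879 × 10⁻⁴ / 31 = 2.1747 × 10⁻⁴ s⁻².
N = √(2.1747 × 10⁻⁴) = 0.014747 rad s⁻¹ ≈ 0.0147 rad s⁻¹.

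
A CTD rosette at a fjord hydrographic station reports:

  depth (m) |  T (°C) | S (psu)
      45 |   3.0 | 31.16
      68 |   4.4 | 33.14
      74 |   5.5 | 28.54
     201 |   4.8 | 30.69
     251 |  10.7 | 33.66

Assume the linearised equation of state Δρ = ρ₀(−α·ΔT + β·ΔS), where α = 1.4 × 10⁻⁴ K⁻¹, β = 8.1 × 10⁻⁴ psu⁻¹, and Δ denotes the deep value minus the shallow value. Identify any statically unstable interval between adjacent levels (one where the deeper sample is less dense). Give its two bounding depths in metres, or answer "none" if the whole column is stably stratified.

68–74 m

Evaluate Δρ/ρ₀ = −αΔT + βΔS across each adjacent pair:
  45–68 m: −αΔT+βΔS = −(1.4 × 10⁻⁴)(+1.4)+(8.1 × 10⁻⁴)(+1.98) = 1.4 × 10⁻³ → stable
  68–74 m: −αΔT+βΔS = −(1.4 × 10⁻⁴)(+1.1)+(8.1 × 10⁻⁴)(-4.60) = -3.9 × 10⁻³ → UNSTABLE
  74–201 m: −αΔT+βΔS = −(1.4 × 10⁻⁴)(-0.7)+(8.1 × 10⁻⁴)(+2.15) = 1.8 × 10⁻³ → stable
  201–251 m: −αΔT+βΔS = −(1.4 × 10⁻⁴)(+5.9)+(8.1 × 10⁻⁴)(+2.97) = 1.6 × 10⁻³ → stable
The 68–74 m interval has Δρ < 0: lighter water underlies denser water.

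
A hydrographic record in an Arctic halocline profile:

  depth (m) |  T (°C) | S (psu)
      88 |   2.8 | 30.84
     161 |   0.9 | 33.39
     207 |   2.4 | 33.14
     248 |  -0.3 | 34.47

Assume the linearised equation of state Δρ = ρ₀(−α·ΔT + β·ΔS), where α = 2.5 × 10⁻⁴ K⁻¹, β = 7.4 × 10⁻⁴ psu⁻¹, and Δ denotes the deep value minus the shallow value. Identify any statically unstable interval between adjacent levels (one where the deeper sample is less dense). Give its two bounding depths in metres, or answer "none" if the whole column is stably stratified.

Evaluate Δρ/ρ₀ = −αΔT + βΔS across each adjacent pair:
  88–161 m: −αΔT+βΔS = −(2.5 × 10⁻⁴)(-1.9)+(7.4 × 10⁻⁴)(+2.55) = 2.4 × 10⁻³ → stable
  161–207 m: −αΔT+βΔS = −(2.5 × 10⁻⁴)(+1.5)+(7.4 × 10⁻⁴)(-0.25) = -5.6 × 10⁻⁴ → UNSTABLE
  207–248 m: −αΔT+βΔS = −(2.5 × 10⁻⁴)(-2.7)+(7.4 × 10⁻⁴)(+1.33) = 1.7 × 10⁻³ → stable
The 161–207 m interval has Δρ < 0: lighter water underlies denser water.

161–207 m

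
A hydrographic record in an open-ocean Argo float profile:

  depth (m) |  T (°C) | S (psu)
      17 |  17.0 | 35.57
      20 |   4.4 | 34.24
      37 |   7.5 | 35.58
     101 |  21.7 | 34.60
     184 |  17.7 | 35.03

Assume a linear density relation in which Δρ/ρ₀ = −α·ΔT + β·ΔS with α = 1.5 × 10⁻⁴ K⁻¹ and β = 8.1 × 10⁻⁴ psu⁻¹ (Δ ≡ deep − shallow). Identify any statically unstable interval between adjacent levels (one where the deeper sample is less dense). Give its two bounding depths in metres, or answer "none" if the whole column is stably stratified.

37–101 m

Evaluate Δρ/ρ₀ = −αΔT + βΔS across each adjacent pair:
  17–20 m: −αΔT+βΔS = −(1.5 × 10⁻⁴)(-12.6)+(8.1 × 10⁻⁴)(-1.33) = 8.1 × 10⁻⁴ → stable
  20–37 m: −αΔT+βΔS = −(1.5 × 10⁻⁴)(+3.1)+(8.1 × 10⁻⁴)(+1.34) = 6.2 × 10⁻⁴ → stable
  37–101 m: −αΔT+βΔS = −(1.5 × 10⁻⁴)(+14.2)+(8.1 × 10⁻⁴)(-0.98) = -2.9 × 10⁻³ → UNSTABLE
  101–184 m: −αΔT+βΔS = −(1.5 × 10⁻⁴)(-4.0)+(8.1 × 10⁻⁴)(+0.43) = 9.5 × 10⁻⁴ → stable
The 37–101 m interval has Δρ < 0: lighter water underlies denser water.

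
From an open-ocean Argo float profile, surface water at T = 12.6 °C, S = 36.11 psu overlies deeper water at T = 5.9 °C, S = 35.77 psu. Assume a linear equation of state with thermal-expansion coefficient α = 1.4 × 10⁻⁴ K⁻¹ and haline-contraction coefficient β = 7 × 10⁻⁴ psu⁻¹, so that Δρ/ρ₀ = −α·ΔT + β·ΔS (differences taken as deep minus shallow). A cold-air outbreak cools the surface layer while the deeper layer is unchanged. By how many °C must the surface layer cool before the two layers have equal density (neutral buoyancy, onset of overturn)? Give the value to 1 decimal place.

5.0 °C

Neutral buoyancy requires Δρ = 0, i.e. −α(T_deep − T_surf′) + β(S_deep − S_surf) = 0.
T_surf′ = T_deep − (β/α)·ΔS = 5.9 − (7 × 10⁻⁴/1.4 × 10⁻⁴)·(-0.34) = 7.600 °C.
Cooling required: 12.6 − (7.600) = 5.000 °C.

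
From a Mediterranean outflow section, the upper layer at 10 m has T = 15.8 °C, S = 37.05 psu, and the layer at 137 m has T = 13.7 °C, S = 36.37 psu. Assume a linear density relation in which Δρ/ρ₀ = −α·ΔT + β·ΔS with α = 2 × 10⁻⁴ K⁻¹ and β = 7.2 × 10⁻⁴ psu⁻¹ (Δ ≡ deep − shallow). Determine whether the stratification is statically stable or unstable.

unstable

ΔT = 13.7 − 15.8 = -2.1 K and ΔS = 36.37 − 37.05 = -0.68 psu (deep − shallow).
−αΔT = 4.20 × 10⁻⁴; βΔS = -4.896 × 10⁻⁴; sum Δρ/ρ₀ = -6.96 × 10⁻⁵.
Δρ/ρ₀ < 0, so Δρ < 0: deeper water is lighter → statically unstable; the column would overturn.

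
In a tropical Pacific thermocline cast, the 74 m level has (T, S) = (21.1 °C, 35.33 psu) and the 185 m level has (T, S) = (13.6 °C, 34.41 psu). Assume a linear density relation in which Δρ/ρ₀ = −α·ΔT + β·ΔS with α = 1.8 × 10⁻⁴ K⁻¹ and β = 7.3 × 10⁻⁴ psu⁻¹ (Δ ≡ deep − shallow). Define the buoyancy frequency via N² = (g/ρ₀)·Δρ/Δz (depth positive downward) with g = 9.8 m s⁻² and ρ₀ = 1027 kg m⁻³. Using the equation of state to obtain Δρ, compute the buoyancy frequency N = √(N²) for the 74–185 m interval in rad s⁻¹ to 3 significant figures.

7.74 × 10⁻³ rad s⁻¹

ΔT = -7.5 K, ΔS = -0.92 psu (deep − shallow).
Δρ/ρ₀ = −αΔT + βΔS = 1.35 × 10⁻³ − 6.716 × 10⁻⁴ = 6.784 × 10⁻⁴, so Δρ ≈ 0.6967 kg m⁻³.
N² = (g/ρ₀)·Δρ/Δz = g·(Δρ/ρ₀)/Δz = 9.8 × 6.784 × 10⁻⁴ / 111 = 5.9895 × 10⁻⁵ s⁻².
N = √(5.9895 × 10⁻⁵) = 7.7392 × 10⁻³ rad s⁻¹ ≈ 7.74 × 10⁻³ rad s⁻¹.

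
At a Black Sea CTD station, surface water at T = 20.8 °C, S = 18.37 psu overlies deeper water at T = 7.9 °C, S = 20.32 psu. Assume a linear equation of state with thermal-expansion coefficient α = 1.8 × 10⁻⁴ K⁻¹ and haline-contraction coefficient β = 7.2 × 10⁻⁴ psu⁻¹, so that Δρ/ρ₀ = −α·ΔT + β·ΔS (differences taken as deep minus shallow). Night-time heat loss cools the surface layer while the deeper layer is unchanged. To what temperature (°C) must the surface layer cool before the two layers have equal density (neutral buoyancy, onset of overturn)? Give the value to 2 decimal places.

0.10 °C

Neutral buoyancy requires Δρ = 0, i.e. −α(T_deep − T_surf′) + β(S_deep − S_surf) = 0.
T_surf′ = T_deep − (β/α)·ΔS = 7.9 − (7.2 × 10⁻⁴/1.8 × 10⁻⁴)·(+1.95) = 0.1000 °C.
Cooling required: 20.8 − (0.1000) = 20.7000 °C.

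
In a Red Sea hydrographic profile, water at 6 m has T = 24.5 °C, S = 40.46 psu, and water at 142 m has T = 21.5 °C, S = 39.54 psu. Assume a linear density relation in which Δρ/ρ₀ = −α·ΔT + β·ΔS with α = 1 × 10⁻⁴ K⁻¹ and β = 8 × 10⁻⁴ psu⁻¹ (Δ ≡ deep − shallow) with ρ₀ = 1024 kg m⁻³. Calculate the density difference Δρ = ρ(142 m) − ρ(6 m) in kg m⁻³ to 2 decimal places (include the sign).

ΔT = -3.0 K, ΔS = -0.92 psu (deep − shallow).
Δρ/ρ₀ = −(1 × 10⁻⁴)(-3.0) + (8 × 10⁻⁴)(-0.92) = -4.36 × 10⁻⁴.
Δρ = 1024 × (-4.36 × 10⁻⁴) = -0.45 kg m⁻³.
Negative Δρ: lighter below, statically unstable.

-0.45 kg m⁻³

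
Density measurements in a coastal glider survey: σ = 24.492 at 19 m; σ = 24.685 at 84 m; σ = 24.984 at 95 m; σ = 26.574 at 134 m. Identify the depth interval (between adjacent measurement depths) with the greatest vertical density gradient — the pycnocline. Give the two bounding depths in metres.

95–134 m

Compute the density gradient over each adjacent pair:
  19–84 m: Δρ/Δz = 0.193/65 = 3.0 × 10⁻³ kg m⁻⁴
  84–95 m: Δρ/Δz = 0.299/11 = 0.027 kg m⁻⁴
  95–134 m: Δρ/Δz = 1.590/39 = 0.041 kg m⁻⁴
The largest gradient is in the 95–134 m interval — the pycnocline.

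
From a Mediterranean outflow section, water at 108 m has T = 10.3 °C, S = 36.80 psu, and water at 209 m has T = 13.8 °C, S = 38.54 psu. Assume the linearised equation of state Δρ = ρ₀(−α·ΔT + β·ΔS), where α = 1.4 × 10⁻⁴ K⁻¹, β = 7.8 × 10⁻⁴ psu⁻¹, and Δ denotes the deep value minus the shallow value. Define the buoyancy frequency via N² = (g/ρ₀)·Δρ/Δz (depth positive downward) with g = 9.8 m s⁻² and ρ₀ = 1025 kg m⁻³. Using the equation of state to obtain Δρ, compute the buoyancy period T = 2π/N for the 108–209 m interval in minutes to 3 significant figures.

11.4 min

ΔT = +3.5 K, ΔS = +1.74 psu (deep − shallow).
Δρ/ρ₀ = −αΔT + βΔS = -4.90 × 10⁻⁴ + 1.3572 × 10⁻³ = 8.672 × 10⁻⁴, so Δρ ≈ 0.8889 kg m⁻³.
N² = (g/ρ₀)·Δρ/Δz = g·(Δρ/ρ₀)/Δz = 9.8 × 8.672 × 10⁻⁴ / 101 = 8.4144 × 10⁻⁵ s⁻².
N = √(8.4144 × 10⁻⁵) = 9.1730 × 10⁻³ rad s⁻¹ → T = 2π/N = 684.97 s = 11.416 min ≈ 11.4 min.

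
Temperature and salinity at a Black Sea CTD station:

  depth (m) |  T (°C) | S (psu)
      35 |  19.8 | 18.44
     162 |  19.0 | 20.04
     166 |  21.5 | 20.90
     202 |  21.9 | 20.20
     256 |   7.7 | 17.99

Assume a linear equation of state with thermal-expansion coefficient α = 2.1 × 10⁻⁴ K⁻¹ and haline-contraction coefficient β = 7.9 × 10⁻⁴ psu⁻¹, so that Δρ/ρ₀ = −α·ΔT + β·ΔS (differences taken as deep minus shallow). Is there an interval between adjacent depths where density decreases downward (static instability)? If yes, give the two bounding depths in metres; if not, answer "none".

166–202 m

Evaluate Δρ/ρ₀ = −αΔT + βΔS across each adjacent pair:
  35–162 m: −αΔT+βΔS = −(2.1 × 10⁻⁴)(-0.8)+(7.9 × 10⁻⁴)(+1.60) = 1.4 × 10⁻³ → stable
  162–166 m: −αΔT+βΔS = −(2.1 × 10⁻⁴)(+2.5)+(7.9 × 10⁻⁴)(+0.86) = 1.5 × 10⁻⁴ → stable
  166–202 m: −αΔT+βΔS = −(2.1 × 10⁻⁴)(+0.4)+(7.9 × 10⁻⁴)(-0.70) = -6.4 × 10⁻⁴ → UNSTABLE
  202–256 m: −αΔT+βΔS = −(2.1 × 10⁻⁴)(-14.2)+(7.9 × 10⁻⁴)(-2.21) = 1.2 × 10⁻³ → stable
The 166–202 m interval has Δρ < 0: lighter water underlies denser water.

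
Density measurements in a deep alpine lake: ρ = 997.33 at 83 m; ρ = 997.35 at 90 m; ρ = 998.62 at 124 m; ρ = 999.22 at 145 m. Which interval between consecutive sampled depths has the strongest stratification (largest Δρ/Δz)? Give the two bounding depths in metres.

90–124 m

Compute the density gradient over each adjacent pair:
  83–90 m: Δρ/Δz = 0.02/7 = 2.9 × 10⁻³ kg m⁻⁴
  90–124 m: Δρ/Δz = 1.27/34 = 0.037 kg m⁻⁴
  124–145 m: Δρ/Δz = 0.60/21 = 0.029 kg m⁻⁴
The largest gradient is in the 90–124 m interval — the pycnocline.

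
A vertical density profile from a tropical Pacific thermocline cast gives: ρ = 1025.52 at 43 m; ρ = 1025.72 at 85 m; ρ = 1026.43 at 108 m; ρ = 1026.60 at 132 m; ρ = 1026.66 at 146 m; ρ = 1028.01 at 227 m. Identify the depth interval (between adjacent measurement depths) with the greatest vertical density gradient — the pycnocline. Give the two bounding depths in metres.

Compute the density gradient over each adjacent pair:
  43–85 m: Δρ/Δz = 0.20/42 = 4.8 × 10⁻³ kg m⁻⁴
  85–108 m: Δρ/Δz = 0.71/23 = 0.031 kg m⁻⁴
  108–132 m: Δρ/Δz = 0.17/24 = 7.1 × 10⁻³ kg m⁻⁴
  132–146 m: Δρ/Δz = 0.06/14 = 4.3 × 10⁻³ kg m⁻⁴
  146–227 m: Δρ/Δz = 1.35/81 = 0.017 kg m⁻⁴
The largest gradient is in the 85–108 m interval — the pycnocline.

85–108 m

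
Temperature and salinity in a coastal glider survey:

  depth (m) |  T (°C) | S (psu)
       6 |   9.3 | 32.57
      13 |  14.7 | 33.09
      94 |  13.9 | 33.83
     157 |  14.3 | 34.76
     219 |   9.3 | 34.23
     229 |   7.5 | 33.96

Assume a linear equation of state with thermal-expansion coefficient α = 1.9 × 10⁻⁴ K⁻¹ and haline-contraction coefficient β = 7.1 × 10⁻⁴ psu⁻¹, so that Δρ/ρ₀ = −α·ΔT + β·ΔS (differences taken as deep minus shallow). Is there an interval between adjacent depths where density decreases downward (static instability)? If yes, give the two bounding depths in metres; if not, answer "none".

6–13 m

Evaluate Δρ/ρ₀ = −αΔT + βΔS across each adjacent pair:
  6–13 m: −αΔT+βΔS = −(1.9 × 10⁻⁴)(+5.4)+(7.1 × 10⁻⁴)(+0.52) = -6.6 × 10⁻⁴ → UNSTABLE
  13–94 m: −αΔT+βΔS = −(1.9 × 10⁻⁴)(-0.8)+(7.1 × 10⁻⁴)(+0.74) = 6.8 × 10⁻⁴ → stable
  94–157 m: −αΔT+βΔS = −(1.9 × 10⁻⁴)(+0.4)+(7.1 × 10⁻⁴)(+0.93) = 5.8 × 10⁻⁴ → stable
  157–219 m: −αΔT+βΔS = −(1.9 × 10⁻⁴)(-5.0)+(7.1 × 10⁻⁴)(-0.53) = 5.7 × 10⁻⁴ → stable
  219–229 m: −αΔT+βΔS = −(1.9 × 10⁻⁴)(-1.8)+(7.1 × 10⁻⁴)(-0.27) = 1.5 × 10⁻⁴ → stable
The 6–13 m interval has Δρ < 0: lighter water underlies denser water.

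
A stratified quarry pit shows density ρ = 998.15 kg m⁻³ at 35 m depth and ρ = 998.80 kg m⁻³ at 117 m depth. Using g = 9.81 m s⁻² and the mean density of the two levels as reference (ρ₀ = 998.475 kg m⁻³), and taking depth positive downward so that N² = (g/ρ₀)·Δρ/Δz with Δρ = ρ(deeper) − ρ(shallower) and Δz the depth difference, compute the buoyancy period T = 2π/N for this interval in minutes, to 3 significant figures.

Δρ = 998.80 − 998.15 = 0.65 kg m⁻³ over Δz = 117 − 35 = 82 m.
N² = (9.81/998.475) × (0.65/82) = 7.7881 × 10⁻⁵ s⁻².
N = √(7.7881 × 10⁻⁵) = 8.8250 × 10⁻³ rad s⁻¹, so T = 2π/N = 711.98 s = 11.866 min ≈ 11.9 min.

11.9 min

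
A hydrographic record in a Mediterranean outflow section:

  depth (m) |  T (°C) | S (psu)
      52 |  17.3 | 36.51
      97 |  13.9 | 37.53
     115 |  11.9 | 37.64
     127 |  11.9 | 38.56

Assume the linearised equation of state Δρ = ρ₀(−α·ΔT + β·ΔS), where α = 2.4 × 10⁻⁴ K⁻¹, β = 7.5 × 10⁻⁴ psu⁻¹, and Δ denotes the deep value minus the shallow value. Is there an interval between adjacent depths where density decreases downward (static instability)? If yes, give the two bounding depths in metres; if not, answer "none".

Evaluate Δρ/ρ₀ = −αΔT + βΔS across each adjacent pair:
  52–97 m: −αΔT+βΔS = −(2.4 × 10⁻⁴)(-3.4)+(7.5 × 10⁻⁴)(+1.02) = 1.6 × 10⁻³ → stable
  97–115 m: −αΔT+βΔS = −(2.4 × 10⁻⁴)(-2.0)+(7.5 × 10⁻⁴)(+0.11) = 5.6 × 10⁻⁴ → stable
  115–127 m: −αΔT+βΔS = −(2.4 × 10⁻⁴)(+0.0)+(7.5 × 10⁻⁴)(+0.92) = 6.9 × 10⁻⁴ → stable
Every interval has Δρ > 0: the column is stably stratified throughout.

none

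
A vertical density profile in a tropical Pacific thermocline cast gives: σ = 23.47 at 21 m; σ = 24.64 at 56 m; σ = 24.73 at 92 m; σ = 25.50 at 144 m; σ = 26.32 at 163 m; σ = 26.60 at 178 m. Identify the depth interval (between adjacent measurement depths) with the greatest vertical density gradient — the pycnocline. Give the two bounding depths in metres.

Compute the density gradient over each adjacent pair:
  21–56 m: Δρ/Δz = 1.17/35 = 0.033 kg m⁻⁴
  56–92 m: Δρ/Δz = 0.09/36 = 2.5 × 10⁻³ kg m⁻⁴
  92–144 m: Δρ/Δz = 0.77/52 = 0.015 kg m⁻⁴
  144–163 m: Δρ/Δz = 0.82/19 = 0.043 kg m⁻⁴
  163–178 m: Δρ/Δz = 0.28/15 = 0.019 kg m⁻⁴
The largest gradient is in the 144–163 m interval — the pycnocline.

144–163 m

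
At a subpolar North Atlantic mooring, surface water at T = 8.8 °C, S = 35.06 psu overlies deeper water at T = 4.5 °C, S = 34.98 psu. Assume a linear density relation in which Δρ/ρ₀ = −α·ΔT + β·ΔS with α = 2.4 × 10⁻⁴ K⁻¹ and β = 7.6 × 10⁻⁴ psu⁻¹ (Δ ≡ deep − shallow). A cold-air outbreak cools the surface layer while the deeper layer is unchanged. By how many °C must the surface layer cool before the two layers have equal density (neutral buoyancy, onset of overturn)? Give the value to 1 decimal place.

4.0 °C

Neutral buoyancy requires Δρ = 0, i.e. −α(T_deep − T_surf′) + β(S_deep − S_surf) = 0.
T_surf′ = T_deep − (β/α)·ΔS = 4.5 − (7.6 × 10⁻⁴/2.4 × 10⁻⁴)·(-0.08) = 4.753 °C.
Cooling required: 8.8 − (4.753) = 4.047 °C.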